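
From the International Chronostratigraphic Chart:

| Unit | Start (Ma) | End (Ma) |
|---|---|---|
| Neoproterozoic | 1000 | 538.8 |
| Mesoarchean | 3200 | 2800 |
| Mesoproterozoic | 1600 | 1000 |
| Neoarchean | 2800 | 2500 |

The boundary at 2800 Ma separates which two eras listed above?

Mesoarchean and Neoarchean

The Mesoarchean ends at 2800 Ma and the Neoarchean begins at 2800 Ma, so they share that boundary.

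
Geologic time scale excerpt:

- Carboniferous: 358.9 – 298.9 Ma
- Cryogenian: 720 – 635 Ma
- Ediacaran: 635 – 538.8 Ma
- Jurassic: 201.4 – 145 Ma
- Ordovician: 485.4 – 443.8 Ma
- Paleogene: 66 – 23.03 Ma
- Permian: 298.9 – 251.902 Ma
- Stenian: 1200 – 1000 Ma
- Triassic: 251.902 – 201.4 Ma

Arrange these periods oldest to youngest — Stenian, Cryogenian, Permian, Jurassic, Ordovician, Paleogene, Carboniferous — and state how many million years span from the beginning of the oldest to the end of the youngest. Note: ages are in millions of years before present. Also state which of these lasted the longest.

Stenian → Cryogenian → Ordovician → Carboniferous → Permian → Jurassic → Paleogene; total span 1176.97 Myr; longest is Stenian

Start ages (Ma): Stenian 1200, Cryogenian 720, Ordovician 485.4, Carboniferous 358.9, Permian 298.9, Jurassic 201.4, Paleogene 66.
Ordered oldest to youngest: Stenian, Cryogenian, Ordovician, Carboniferous, Permian, Jurassic, Paleogene.
Span = 1200 − 23.03 = 1176.97 Myr.
Durations: Cryogenian 85, Stenian 200, Ordovician 41.6, Jurassic 56.4, Permian 46.998, Paleogene 42.97, Carboniferous 60 → longest is Stenian (200 Myr).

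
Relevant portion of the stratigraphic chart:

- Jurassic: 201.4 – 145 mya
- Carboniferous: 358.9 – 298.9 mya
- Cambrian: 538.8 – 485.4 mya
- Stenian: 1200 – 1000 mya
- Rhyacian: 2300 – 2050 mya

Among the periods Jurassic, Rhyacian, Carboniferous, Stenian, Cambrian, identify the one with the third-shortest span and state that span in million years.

Start − end for each: Jurassic 201.4 − 145 = 56.4; Rhyacian 2300 − 2050 = 250; Carboniferous 358.9 − 298.9 = 60; Stenian 1200 − 1000 = 200; Cambrian 538.8 − 485.4 = 53.4.
Ranking these from shortest: Cambrian < Jurassic < Carboniferous < Stenian < Rhyacian.
Position 3 in that ranking is Carboniferous, which lasted 60 Myr.

Carboniferous, 60 million years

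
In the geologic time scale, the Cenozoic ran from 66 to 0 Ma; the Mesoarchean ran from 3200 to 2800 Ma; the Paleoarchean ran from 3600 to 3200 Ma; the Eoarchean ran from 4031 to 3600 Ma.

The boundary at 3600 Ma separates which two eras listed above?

Eoarchean and Paleoarchean

The Eoarchean ends at 3600 Ma and the Paleoarchean begins at 3600 Ma, so they share that boundary.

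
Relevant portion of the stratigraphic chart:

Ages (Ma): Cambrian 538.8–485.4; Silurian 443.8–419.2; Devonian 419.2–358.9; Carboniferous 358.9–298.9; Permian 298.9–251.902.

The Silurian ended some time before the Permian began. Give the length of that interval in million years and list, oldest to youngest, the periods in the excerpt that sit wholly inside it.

120.3 million years; Devonian, Carboniferous

The Silurian closes at 419.2 Ma and the Permian opens at 298.9 Ma, so the interval is 419.2 − 298.9 = 120.3 Myr.
A period fits inside if it starts at or after 419.2 Ma and ends at or before 298.9 Ma; oldest first that gives Devonian, Carboniferous.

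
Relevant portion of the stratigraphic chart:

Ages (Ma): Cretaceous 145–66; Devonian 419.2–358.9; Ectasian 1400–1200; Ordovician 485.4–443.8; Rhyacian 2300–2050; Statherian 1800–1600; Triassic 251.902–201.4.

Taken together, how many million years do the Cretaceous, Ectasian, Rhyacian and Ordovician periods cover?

570.6 million years

Each duration: Cretaceous = 79; Ectasian = 200; Rhyacian = 250; Ordovician = 41.6.
Sum: 79 + 200 + 250 + 41.6 = 570.6 Myr.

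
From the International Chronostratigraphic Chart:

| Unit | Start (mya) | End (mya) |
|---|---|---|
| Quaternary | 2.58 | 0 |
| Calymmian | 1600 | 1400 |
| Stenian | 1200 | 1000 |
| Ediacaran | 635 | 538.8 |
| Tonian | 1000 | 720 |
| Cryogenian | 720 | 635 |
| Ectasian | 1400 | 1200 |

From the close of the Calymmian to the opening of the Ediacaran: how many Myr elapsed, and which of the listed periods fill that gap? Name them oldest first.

End of Calymmian = 1400 Ma; start of Ediacaran = 635 Ma.
Gap = 1400 − 635 = 765 Myr.
Periods wholly inside 1400–635 Ma: Ectasian (1400–1200), Stenian (1200–1000), Tonian (1000–720), Cryogenian (720–635).

765 million years; Ectasian, Stenian, Tonian, Cryogenian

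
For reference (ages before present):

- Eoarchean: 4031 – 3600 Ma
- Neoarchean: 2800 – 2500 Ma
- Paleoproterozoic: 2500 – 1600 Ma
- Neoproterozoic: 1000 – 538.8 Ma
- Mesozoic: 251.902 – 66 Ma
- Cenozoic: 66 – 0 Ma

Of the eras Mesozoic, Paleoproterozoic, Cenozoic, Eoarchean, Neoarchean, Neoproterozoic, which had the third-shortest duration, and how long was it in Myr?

Durations: Mesozoic 185.902; Paleoproterozoic 900; Cenozoic 66; Eoarchean 431; Neoarchean 300; Neoproterozoic 461.2 Myr.
Sorted shortest-first: Cenozoic (66), Mesozoic (185.902), Neoarchean (300), Eoarchean (431), Neoproterozoic (461.2), Paleoproterozoic (900).
The third shortest is Neoarchean at 300 Myr.

Neoarchean, 300 million years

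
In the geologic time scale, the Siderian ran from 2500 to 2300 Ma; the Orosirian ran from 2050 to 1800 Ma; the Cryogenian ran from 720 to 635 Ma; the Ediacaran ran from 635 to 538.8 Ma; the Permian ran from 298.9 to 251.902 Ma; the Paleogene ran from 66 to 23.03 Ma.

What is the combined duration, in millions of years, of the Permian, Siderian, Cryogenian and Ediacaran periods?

428.198 million years

Duration is start − end for each: (298.9 − 251.902) + (2500 − 2300) + (720 − 635) + (635 − 538.8).
That is 46.998 + 200 + 85 + 96.2, which totals 428.198 million years.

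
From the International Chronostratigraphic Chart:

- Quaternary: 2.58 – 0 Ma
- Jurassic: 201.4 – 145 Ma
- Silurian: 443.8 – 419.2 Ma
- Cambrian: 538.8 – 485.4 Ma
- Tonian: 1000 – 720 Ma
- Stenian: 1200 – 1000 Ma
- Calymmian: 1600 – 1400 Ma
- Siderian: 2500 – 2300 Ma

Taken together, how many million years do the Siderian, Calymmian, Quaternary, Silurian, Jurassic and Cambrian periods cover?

Each duration: Siderian = 200; Calymmian = 200; Quaternary = 2.58; Silurian = 24.6; Jurassic = 56.4; Cambrian = 53.4.
Sum: 200 + 200 + 2.58 + 24.6 + 56.4 + 53.4 = 536.98 Myr.

536.98 million years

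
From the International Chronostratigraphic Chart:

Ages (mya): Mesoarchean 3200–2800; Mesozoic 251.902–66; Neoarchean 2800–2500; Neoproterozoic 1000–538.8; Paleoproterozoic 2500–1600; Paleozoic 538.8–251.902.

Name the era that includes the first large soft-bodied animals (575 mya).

Neoproterozoic

575 Ma lies between 1000 and 538.8 Ma, so it falls in the Neoproterozoic.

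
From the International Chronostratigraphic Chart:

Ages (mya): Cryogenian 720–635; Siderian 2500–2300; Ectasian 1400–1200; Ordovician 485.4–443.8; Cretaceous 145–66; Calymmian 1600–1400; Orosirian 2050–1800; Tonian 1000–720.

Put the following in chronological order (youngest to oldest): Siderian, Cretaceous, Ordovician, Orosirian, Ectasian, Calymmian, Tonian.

Read off each span (Ma): Siderian 2500–2300; Cretaceous 145–66; Ordovician 485.4–443.8; Orosirian 2050–1800; Ectasian 1400–1200; Calymmian 1600–1400; Tonian 1000–720.
Larger Ma is older, so oldest→youngest is Siderian, Orosirian, Calymmian, Ectasian, Tonian, Ordovician, Cretaceous; reverse it for youngest→oldest.

Cretaceous, Ordovician, Tonian, Ectasian, Calymmian, Orosirian, Siderian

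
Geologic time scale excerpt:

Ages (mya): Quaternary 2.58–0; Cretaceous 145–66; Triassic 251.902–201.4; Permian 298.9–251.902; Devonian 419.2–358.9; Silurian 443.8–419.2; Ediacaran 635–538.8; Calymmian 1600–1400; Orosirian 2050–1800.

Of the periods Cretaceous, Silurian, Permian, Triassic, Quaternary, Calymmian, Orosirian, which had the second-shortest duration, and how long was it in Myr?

Silurian, 24.6 million years

Start − end for each: Cretaceous 145 − 66 = 79; Silurian 443.8 − 419.2 = 24.6; Permian 298.9 − 251.902 = 46.998; Triassic 251.902 − 201.4 = 50.502; Quaternary 2.58 − 0 = 2.58; Calymmian 1600 − 1400 = 200; Orosirian 2050 − 1800 = 250.
Ranking these from shortest: Quaternary < Silurian < Permian < Triassic < Cretaceous < Calymmian < Orosirian.
Position 2 in that ranking is Silurian, which lasted 24.6 Myr.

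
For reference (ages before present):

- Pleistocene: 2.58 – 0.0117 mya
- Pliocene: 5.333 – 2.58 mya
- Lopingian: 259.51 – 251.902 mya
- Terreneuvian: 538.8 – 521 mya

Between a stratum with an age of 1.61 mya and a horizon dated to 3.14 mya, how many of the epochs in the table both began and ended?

Checking each listed span, none has both start < 3.14 Ma and end > 1.61 Ma — every epoch straddles one of the two dates or lies outside them — so the count is 0.

0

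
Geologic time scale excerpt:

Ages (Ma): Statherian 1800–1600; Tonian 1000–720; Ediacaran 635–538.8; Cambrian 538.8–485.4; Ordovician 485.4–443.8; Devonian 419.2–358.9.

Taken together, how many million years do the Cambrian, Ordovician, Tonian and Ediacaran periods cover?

471.2 million years

Duration is start − end for each: (538.8 − 485.4) + (485.4 − 443.8) + (1000 − 720) + (635 − 538.8).
That is 53.4 + 41.6 + 280 + 96.2, which totals 471.2 million years.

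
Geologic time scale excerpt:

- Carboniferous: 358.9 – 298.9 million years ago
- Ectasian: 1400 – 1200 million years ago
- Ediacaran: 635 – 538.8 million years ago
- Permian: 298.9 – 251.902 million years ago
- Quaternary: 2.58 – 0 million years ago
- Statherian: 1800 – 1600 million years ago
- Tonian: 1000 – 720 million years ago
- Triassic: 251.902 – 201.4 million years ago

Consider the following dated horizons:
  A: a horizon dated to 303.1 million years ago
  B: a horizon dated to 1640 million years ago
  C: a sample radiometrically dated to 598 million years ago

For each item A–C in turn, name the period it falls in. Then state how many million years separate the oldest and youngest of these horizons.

A — Carboniferous; B — Statherian; C — Ediacaran; span 1336.9 million years

Match each age against the start–end ranges in the excerpt: A = 303.1 Ma → Carboniferous (358.9–298.9); B = 1640 Ma → Statherian (1800–1600); C = 598 Ma → Ediacaran (635–538.8).
The largest age is 1640 Ma and the smallest is 303.1 Ma; their difference is 1336.9 Myr.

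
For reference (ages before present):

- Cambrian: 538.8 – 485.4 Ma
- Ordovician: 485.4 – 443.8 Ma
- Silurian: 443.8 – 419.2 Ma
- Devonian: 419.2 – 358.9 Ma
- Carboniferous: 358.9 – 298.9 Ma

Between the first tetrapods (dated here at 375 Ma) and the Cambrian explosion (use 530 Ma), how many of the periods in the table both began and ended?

2

The older date is 530 Ma and the younger is 375 Ma.
Periods with start < 530 and end > 375 Ma: Ordovician (485.4–443.8), Silurian (443.8–419.2).
That is 2 complete periods.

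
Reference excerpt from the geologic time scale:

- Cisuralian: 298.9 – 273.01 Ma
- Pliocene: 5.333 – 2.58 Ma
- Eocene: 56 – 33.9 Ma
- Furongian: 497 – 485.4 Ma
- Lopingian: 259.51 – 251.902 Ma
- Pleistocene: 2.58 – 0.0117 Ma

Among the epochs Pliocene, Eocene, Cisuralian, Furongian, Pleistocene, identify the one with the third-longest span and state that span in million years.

Durations: Pliocene 2.753; Eocene 22.1; Cisuralian 25.89; Furongian 11.6; Pleistocene 2.5683 Myr.
Sorted longest-first: Cisuralian (25.89), Eocene (22.1), Furongian (11.6), Pliocene (2.753), Pleistocene (2.5683).
The third longest is Furongian at 11.6 Myr.

Furongian, 11.6 million years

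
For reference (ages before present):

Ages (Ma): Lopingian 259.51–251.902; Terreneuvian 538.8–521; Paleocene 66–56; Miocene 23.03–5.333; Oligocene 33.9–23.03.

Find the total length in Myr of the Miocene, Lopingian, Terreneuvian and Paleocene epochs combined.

Each duration: Miocene = 17.697; Lopingian = 7.608; Terreneuvian = 17.8; Paleocene = 10.
Sum: 17.697 + 7.608 + 17.8 + 10 = 53.105 Myr.

53.105 million years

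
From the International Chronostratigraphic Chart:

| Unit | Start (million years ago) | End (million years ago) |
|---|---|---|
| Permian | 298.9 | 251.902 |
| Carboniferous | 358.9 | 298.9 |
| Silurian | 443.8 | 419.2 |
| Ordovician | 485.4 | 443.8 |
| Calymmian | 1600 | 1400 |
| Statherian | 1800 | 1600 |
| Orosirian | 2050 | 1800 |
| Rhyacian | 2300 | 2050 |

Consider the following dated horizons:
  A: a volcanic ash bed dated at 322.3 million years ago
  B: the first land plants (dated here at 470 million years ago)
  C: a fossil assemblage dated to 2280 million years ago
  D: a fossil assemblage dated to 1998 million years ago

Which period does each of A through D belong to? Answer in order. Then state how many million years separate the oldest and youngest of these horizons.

A: 322.3 Ma lies in 358.9–298.9 Ma, so Carboniferous.
B: 470 Ma lies in 485.4–443.8 Ma, so Ordovician.
C: 2280 Ma lies in 2300–2050 Ma, so Rhyacian.
D: 1998 Ma lies in 2050–1800 Ma, so Orosirian.
Oldest = 2280 Ma, youngest = 322.3 Ma → span 1957.7 Myr.

A — Carboniferous; B — Ordovician; C — Rhyacian; D — Orosirian; span 1957.7 million years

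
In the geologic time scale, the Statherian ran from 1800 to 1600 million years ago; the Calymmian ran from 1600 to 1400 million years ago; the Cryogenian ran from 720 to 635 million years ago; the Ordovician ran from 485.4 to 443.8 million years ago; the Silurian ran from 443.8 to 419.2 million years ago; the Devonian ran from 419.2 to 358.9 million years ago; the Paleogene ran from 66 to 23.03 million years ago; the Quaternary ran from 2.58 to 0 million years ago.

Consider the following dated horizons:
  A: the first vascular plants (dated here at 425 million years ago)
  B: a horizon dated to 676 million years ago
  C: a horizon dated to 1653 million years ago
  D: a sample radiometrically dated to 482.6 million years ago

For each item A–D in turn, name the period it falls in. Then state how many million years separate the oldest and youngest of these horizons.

A — Silurian; B — Cryogenian; C — Statherian; D — Ordovician; span 1228 million years

Match each age against the start–end ranges in the excerpt: A = 425 Ma → Silurian (443.8–419.2); B = 676 Ma → Cryogenian (720–635); C = 1653 Ma → Statherian (1800–1600); D = 482.6 Ma → Ordovician (485.4–443.8).
The largest age is 1653 Ma and the smallest is 425 Ma; their difference is 1228 Myr.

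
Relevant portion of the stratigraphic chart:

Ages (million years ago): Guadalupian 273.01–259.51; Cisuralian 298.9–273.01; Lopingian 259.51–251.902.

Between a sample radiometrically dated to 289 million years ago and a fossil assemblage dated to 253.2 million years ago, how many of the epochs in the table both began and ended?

The older date is 289 Ma and the younger is 253.2 Ma.
Epochs with start < 289 and end > 253.2 Ma: Guadalupian (273.01–259.51).
That is 1 complete epoch.

1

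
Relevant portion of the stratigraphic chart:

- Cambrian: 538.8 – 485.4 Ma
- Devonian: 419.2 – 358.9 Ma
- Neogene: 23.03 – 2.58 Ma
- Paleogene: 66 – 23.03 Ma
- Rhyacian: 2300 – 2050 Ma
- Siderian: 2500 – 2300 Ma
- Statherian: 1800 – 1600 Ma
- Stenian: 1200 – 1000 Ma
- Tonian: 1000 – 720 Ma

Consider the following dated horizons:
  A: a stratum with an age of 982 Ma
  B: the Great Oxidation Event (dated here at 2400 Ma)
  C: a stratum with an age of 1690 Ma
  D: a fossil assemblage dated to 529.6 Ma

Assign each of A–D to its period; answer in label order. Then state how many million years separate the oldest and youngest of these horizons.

Match each age against the start–end ranges in the excerpt: A = 982 Ma → Tonian (1000–720); B = 2400 Ma → Siderian (2500–2300); C = 1690 Ma → Statherian (1800–1600); D = 529.6 Ma → Cambrian (538.8–485.4).
The largest age is 2400 Ma and the smallest is 529.6 Ma; their difference is 1870.4 Myr.

A — Tonian; B — Siderian; C — Statherian; D — Cambrian; span 1870.4 million years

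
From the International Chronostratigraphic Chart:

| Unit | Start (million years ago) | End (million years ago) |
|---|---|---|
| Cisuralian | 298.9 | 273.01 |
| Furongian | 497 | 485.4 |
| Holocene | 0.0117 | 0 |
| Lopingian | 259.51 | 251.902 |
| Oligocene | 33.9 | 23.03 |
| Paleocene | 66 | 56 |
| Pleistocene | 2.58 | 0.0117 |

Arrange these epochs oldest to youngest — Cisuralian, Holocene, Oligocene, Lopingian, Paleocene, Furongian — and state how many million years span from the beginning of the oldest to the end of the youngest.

Furongian, Cisuralian, Lopingian, Paleocene, Oligocene, Holocene; total span 497 Myr

From the excerpt: Cisuralian 298.9–273.01; Holocene 0.0117–0; Oligocene 33.9–23.03; Lopingian 259.51–251.902; Paleocene 66–56; Furongian 497–485.4 (Ma).
Larger Ma is earlier, so the oldest is Furongian and the youngest is Holocene; oldest to youngest: Furongian, Cisuralian, Lopingian, Paleocene, Oligocene, Holocene.
Oldest start 497 minus youngest end 0 gives 497 Myr overall.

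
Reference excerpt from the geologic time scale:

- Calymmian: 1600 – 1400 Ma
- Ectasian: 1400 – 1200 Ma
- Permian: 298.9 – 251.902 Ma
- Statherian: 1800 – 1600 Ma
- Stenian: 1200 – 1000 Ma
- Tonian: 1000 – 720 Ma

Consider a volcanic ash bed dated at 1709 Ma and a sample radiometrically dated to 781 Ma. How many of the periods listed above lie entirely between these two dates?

The older date is 1709 Ma and the younger is 781 Ma.
Periods with start < 1709 and end > 781 Ma: Calymmian (1600–1400), Ectasian (1400–1200), Stenian (1200–1000).
That is 3 complete periods.

3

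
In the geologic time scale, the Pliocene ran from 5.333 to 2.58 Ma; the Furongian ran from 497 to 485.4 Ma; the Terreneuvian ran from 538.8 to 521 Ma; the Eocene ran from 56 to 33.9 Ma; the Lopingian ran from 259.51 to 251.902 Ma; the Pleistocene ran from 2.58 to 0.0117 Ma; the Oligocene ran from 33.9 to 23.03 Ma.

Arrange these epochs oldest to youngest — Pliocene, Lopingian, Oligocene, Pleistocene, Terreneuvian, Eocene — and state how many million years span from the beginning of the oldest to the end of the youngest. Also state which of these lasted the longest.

From the excerpt: Pliocene 5.333–2.58; Lopingian 259.51–251.902; Oligocene 33.9–23.03; Pleistocene 2.58–0.0117; Terreneuvian 538.8–521; Eocene 56–33.9 (Ma).
Larger Ma is earlier, so the oldest is Terreneuvian and the youngest is Pleistocene; oldest to youngest: Terreneuvian, Lopingian, Eocene, Oligocene, Pliocene, Pleistocene.
Oldest start 538.8 minus youngest end 0.0117 gives 538.7883 Myr overall.
Individual lengths (start − end): Oligocene 10.87; Pleistocene 2.5683; Pliocene 2.753; Terreneuvian 17.8; Eocene 22.1; Lopingian 7.608. The largest is Eocene at 22.1 Myr.

Terreneuvian → Lopingian → Eocene → Oligocene → Pliocene → Pleistocene; total span 538.7883 Myr; longest is Eocene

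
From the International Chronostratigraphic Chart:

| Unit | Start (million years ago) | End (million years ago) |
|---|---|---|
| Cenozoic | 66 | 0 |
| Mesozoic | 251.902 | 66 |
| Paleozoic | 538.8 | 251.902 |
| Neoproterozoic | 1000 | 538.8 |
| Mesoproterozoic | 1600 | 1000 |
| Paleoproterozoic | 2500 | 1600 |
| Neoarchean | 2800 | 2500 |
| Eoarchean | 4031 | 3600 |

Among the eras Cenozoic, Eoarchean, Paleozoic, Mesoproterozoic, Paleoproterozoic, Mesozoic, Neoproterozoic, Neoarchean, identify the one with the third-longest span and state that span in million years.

Neoproterozoic, 461.2 million years

Durations: Cenozoic 66; Eoarchean 431; Paleozoic 286.898; Mesoproterozoic 600; Paleoproterozoic 900; Mesozoic 185.902; Neoproterozoic 461.2; Neoarchean 300 Myr.
Sorted longest-first: Paleoproterozoic (900), Mesoproterozoic (600), Neoproterozoic (461.2), Eoarchean (431), Neoarchean (300), Paleozoic (286.898), Mesozoic (185.902), Cenozoic (66).
The third longest is Neoproterozoic at 461.2 Myr.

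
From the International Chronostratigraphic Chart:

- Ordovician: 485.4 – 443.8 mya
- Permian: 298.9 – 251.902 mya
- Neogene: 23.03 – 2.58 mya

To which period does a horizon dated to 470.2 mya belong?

470.2 Ma lies between 485.4 and 443.8 Ma, so it falls in the Ordovician.

Ordovician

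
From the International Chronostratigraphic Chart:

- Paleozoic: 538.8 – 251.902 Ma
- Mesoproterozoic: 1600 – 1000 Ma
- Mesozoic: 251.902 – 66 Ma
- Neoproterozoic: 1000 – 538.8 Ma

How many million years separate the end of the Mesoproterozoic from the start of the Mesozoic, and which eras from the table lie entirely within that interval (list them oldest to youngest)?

748.098 million years; Neoproterozoic, Paleozoic

End of Mesoproterozoic = 1000 Ma; start of Mesozoic = 251.902 Ma.
Gap = 1000 − 251.902 = 748.098 Myr.
Eras wholly inside 1000–251.902 Ma: Neoproterozoic (1000–538.8), Paleozoic (538.8–251.902).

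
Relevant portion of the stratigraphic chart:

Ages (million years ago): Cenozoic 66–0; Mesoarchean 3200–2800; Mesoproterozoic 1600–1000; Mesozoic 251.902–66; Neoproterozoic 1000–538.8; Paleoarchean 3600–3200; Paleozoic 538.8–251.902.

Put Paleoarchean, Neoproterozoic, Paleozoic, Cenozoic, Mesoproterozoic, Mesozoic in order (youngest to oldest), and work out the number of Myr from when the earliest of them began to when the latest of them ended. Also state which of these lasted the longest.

From the excerpt: Paleoarchean 3600–3200; Neoproterozoic 1000–538.8; Paleozoic 538.8–251.902; Cenozoic 66–0; Mesoproterozoic 1600–1000; Mesozoic 251.902–66 (Ma).
Larger Ma is earlier, so the oldest is Paleoarchean and the youngest is Cenozoic; youngest to oldest: Cenozoic, Mesozoic, Paleozoic, Neoproterozoic, Mesoproterozoic, Paleoarchean.
Oldest start 3600 minus youngest end 0 gives 3600 Myr overall.
Individual lengths (start − end): Cenozoic 66; Paleozoic 286.898; Neoproterozoic 461.2; Paleoarchean 400; Mesoproterozoic 600; Mesozoic 185.902. The largest is Mesoproterozoic at 600 Myr.

Cenozoic → Mesozoic → Paleozoic → Neoproterozoic → Mesoproterozoic → Paleoarchean; total span 3600 Myr; longest is Mesoproterozoic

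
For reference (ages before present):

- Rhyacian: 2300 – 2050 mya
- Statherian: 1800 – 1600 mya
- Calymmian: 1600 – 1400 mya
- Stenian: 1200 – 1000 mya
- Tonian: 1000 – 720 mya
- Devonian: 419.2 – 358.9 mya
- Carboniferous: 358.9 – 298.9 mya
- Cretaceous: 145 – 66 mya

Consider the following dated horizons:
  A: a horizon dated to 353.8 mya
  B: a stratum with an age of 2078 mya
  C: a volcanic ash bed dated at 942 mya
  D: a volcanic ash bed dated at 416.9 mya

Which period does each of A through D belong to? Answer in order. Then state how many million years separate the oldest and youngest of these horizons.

A — Carboniferous; B — Rhyacian; C — Tonian; D — Devonian; span 1724.2 million years

A: 353.8 Ma lies in 358.9–298.9 Ma, so Carboniferous.
B: 2078 Ma lies in 2300–2050 Ma, so Rhyacian.
C: 942 Ma lies in 1000–720 Ma, so Tonian.
D: 416.9 Ma lies in 419.2–358.9 Ma, so Devonian.
Oldest = 2078 Ma, youngest = 353.8 Ma → span 1724.2 Myr.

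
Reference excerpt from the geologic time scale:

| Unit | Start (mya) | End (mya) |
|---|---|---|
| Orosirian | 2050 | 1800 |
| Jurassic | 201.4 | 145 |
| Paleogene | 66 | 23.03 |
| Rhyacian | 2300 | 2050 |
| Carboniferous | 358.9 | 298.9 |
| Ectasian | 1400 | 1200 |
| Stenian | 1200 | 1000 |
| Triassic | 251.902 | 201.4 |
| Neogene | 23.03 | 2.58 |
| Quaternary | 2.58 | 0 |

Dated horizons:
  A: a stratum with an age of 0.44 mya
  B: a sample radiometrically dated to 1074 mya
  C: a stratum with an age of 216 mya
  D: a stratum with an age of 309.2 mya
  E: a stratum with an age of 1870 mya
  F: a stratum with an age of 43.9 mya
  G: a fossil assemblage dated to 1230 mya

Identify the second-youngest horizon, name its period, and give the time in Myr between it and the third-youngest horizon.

Smaller Ma means younger, so youngest first: A 0.44 < F 43.9 < C 216 < D 309.2 < B 1074 < G 1230 < E 1870.
Counting 2 along gives F (43.9 Ma); the excerpt puts that inside the Paleogene, 66–23.03 Ma.
Next in line is C (216 Ma), and 216 − 43.9 = 172.1 Myr.

F, in the Paleogene; 172.1 million years to C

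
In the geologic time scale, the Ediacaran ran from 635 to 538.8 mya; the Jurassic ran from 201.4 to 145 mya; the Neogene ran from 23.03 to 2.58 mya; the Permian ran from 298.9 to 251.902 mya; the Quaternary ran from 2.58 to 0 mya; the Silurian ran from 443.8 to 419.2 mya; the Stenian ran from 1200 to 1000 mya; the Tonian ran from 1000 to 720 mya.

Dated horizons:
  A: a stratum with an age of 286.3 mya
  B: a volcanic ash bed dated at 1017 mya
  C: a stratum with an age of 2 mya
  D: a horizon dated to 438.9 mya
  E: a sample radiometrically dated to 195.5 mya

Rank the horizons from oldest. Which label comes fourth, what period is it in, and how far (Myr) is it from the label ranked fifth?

Sorted oldest-first by Ma: B (1017), D (438.9), A (286.3), E (195.5), C (2).
The fourth oldest is E at 195.5 Ma, which lies in 201.4–145 Ma: the Jurassic.
The fifth oldest is C at 2 Ma; separation = |195.5 − 2| = 193.5 Myr.

E, in the Jurassic; 193.5 million years to C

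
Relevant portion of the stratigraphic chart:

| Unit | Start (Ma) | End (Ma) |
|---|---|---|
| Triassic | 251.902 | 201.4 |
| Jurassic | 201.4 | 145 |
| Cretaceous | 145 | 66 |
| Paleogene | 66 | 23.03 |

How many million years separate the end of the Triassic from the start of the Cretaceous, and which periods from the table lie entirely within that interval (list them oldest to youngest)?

56.4 million years; Jurassic

The Triassic closes at 201.4 Ma and the Cretaceous opens at 145 Ma, so the interval is 201.4 − 145 = 56.4 Myr.
A period fits inside if it starts at or after 201.4 Ma and ends at or before 145 Ma; oldest first that gives Jurassic.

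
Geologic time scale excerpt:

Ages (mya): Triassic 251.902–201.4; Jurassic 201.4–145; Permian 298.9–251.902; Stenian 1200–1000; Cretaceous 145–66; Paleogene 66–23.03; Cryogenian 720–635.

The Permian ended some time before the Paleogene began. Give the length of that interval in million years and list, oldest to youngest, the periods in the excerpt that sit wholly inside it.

The Permian closes at 251.902 Ma and the Paleogene opens at 66 Ma, so the interval is 251.902 − 66 = 185.902 Myr.
A period fits inside if it starts at or after 251.902 Ma and ends at or before 66 Ma; oldest first that gives Triassic, Jurassic, Cretaceous.

185.902 million years; Triassic, Jurassic, Cretaceous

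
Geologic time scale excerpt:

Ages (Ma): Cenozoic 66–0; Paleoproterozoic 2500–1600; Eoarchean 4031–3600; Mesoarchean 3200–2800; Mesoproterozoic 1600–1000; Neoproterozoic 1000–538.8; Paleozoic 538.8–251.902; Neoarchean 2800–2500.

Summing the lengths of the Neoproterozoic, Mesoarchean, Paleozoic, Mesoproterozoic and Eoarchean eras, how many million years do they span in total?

Duration is start − end for each: (1000 − 538.8) + (3200 − 2800) + (538.8 − 251.902) + (1600 − 1000) + (4031 − 3600).
That is 461.2 + 400 + 286.898 + 600 + 431, which totals 2179.098 million years.

2179.098 million years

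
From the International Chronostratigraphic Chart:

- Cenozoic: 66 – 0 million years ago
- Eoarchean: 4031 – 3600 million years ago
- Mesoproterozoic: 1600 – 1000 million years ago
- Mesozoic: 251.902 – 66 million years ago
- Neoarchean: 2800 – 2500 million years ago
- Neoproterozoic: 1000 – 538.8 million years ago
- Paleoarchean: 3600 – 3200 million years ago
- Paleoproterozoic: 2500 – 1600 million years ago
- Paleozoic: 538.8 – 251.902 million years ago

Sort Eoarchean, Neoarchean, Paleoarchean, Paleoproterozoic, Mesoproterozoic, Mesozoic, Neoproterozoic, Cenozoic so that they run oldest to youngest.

Read off each span (Ma): Eoarchean 4031–3600; Neoarchean 2800–2500; Paleoarchean 3600–3200; Paleoproterozoic 2500–1600; Mesoproterozoic 1600–1000; Mesozoic 251.902–66; Neoproterozoic 1000–538.8; Cenozoic 66–0.
Larger Ma is older, so oldest→youngest is Eoarchean, Paleoarchean, Neoarchean, Paleoproterozoic, Mesoproterozoic, Neoproterozoic, Mesozoic, Cenozoic.

Eoarchean, Paleoarchean, Neoarchean, Paleoproterozoic, Mesoproterozoic, Neoproterozoic, Mesozoic, Cenozoic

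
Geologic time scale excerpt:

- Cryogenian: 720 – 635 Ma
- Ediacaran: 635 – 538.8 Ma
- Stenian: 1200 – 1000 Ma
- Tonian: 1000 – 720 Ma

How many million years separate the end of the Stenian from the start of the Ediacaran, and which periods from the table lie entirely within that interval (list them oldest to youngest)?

365 million years; Tonian, Cryogenian

The Stenian closes at 1000 Ma and the Ediacaran opens at 635 Ma, so the interval is 1000 − 635 = 365 Myr.
A period fits inside if it starts at or after 1000 Ma and ends at or before 635 Ma; oldest first that gives Tonian, Cryogenian.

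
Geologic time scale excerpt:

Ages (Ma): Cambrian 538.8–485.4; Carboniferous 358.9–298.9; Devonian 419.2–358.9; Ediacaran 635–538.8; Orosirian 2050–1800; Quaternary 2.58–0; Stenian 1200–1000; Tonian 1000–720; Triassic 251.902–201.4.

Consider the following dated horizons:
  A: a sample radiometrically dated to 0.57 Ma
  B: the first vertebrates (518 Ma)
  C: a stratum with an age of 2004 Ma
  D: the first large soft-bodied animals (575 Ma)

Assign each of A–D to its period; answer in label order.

A — Quaternary; B — Cambrian; C — Orosirian; D — Ediacaran

Match each age against the start–end ranges in the excerpt: A = 0.57 Ma → Quaternary (2.58–0); B = 518 Ma → Cambrian (538.8–485.4); C = 2004 Ma → Orosirian (2050–1800); D = 575 Ma → Ediacaran (635–538.8).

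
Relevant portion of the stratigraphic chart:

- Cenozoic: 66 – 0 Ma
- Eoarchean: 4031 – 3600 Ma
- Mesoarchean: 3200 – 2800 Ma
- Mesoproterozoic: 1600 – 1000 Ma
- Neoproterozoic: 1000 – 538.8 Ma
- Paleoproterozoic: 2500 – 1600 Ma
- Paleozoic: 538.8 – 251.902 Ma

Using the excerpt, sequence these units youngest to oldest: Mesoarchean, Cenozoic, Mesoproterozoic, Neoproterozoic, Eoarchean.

Cenozoic, Neoproterozoic, Mesoproterozoic, Mesoarchean, Eoarchean

Read off each span (Ma): Mesoarchean 3200–2800; Cenozoic 66–0; Mesoproterozoic 1600–1000; Neoproterozoic 1000–538.8; Eoarchean 4031–3600.
Larger Ma is older, so oldest→youngest is Eoarchean, Mesoarchean, Mesoproterozoic, Neoproterozoic, Cenozoic; reverse it for youngest→oldest.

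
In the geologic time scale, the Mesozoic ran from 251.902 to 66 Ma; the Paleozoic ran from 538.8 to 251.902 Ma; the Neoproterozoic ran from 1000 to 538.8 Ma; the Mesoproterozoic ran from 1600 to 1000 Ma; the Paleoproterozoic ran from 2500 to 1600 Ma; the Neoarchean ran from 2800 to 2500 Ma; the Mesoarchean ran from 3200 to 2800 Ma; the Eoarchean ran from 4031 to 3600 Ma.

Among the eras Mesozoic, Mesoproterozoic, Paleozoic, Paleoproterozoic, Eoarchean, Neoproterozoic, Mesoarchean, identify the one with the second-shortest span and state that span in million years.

Durations: Mesozoic 185.902; Mesoproterozoic 600; Paleozoic 286.898; Paleoproterozoic 900; Eoarchean 431; Neoproterozoic 461.2; Mesoarchean 400 Myr.
Sorted shortest-first: Mesozoic (185.902), Paleozoic (286.898), Mesoarchean (400), Eoarchean (431), Neoproterozoic (461.2), Mesoproterozoic (600), Paleoproterozoic (900).
The second shortest is Paleozoic at 286.898 Myr.

Paleozoic, 286.898 million years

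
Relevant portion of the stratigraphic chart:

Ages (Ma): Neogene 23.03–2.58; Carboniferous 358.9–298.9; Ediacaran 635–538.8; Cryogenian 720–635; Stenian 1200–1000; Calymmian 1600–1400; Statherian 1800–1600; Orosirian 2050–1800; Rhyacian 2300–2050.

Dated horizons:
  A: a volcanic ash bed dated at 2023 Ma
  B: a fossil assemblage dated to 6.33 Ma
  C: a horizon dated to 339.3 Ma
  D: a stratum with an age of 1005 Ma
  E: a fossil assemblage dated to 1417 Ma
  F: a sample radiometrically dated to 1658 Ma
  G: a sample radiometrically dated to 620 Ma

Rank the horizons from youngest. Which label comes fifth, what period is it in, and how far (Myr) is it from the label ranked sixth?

E, in the Calymmian; 241 million years to F

Smaller Ma means younger, so youngest first: B 6.33 < C 339.3 < G 620 < D 1005 < E 1417 < F 1658 < A 2023.
Counting 5 along gives E (1417 Ma); the excerpt puts that inside the Calymmian, 1600–1400 Ma.
Next in line is F (1658 Ma), and 1658 − 1417 = 241 Myr.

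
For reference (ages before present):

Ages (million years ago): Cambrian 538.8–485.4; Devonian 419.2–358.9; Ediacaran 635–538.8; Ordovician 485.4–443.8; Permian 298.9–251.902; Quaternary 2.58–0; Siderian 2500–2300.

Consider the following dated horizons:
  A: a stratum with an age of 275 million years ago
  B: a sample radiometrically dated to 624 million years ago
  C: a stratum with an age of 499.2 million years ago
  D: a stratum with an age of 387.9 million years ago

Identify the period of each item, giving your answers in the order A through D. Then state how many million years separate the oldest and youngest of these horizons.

A — Permian; B — Ediacaran; C — Cambrian; D — Devonian; span 349 million years

A: 275 Ma lies in 298.9–251.902 Ma, so Permian.
B: 624 Ma lies in 635–538.8 Ma, so Ediacaran.
C: 499.2 Ma lies in 538.8–485.4 Ma, so Cambrian.
D: 387.9 Ma lies in 419.2–358.9 Ma, so Devonian.
Oldest = 624 Ma, youngest = 275 Ma → span 349 Myr.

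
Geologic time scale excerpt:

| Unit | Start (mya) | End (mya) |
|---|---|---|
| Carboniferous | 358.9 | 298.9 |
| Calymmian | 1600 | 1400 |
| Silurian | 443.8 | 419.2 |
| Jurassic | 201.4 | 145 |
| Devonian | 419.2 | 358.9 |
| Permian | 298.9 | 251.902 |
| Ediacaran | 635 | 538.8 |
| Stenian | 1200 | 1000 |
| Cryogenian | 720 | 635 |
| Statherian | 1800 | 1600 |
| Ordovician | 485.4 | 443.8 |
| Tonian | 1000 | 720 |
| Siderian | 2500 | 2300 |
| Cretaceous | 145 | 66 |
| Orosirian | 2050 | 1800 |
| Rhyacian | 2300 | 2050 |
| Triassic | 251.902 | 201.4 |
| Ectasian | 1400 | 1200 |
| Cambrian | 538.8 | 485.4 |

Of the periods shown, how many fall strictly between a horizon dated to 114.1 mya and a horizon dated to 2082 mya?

The older date is 2082 Ma and the younger is 114.1 Ma.
Periods with start < 2082 and end > 114.1 Ma: Orosirian (2050–1800), Statherian (1800–1600), Calymmian (1600–1400), Ectasian (1400–1200), Stenian (1200–1000), Tonian (1000–720), Cryogenian (720–635), Ediacaran (635–538.8), Cambrian (538.8–485.4), Ordovician (485.4–443.8), Silurian (443.8–419.2), Devonian (419.2–358.9), Carboniferous (358.9–298.9), Permian (298.9–251.902), Triassic (251.902–201.4), Jurassic (201.4–145).
That is 16 complete periods.

16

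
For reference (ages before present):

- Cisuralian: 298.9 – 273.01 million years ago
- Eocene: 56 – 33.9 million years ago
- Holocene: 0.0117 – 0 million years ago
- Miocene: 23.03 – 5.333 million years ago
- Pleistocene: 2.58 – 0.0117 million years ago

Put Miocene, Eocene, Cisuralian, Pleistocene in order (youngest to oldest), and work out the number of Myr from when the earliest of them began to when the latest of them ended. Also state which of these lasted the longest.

Pleistocene, Miocene, Eocene, Cisuralian; total span 298.8883 Myr; longest is Cisuralian

Start ages (Ma): Cisuralian 298.9, Eocene 56, Miocene 23.03, Pleistocene 2.58.
Ordered youngest to oldest: Pleistocene, Miocene, Eocene, Cisuralian.
Span = 298.9 − 0.0117 = 298.8883 Myr.
Durations: Pleistocene 2.5683, Eocene 22.1, Miocene 17.697, Cisuralian 25.89 → longest is Cisuralian (25.89 Myr).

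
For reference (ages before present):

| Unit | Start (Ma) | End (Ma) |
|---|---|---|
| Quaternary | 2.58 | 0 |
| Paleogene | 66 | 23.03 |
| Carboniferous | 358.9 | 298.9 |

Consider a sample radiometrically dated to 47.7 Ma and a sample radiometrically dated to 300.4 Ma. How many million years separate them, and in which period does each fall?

Elapsed time: 300.4 − 47.7 = 252.7 Myr.
47.7 Ma lies within 66–23.03 Ma: Paleogene.
300.4 Ma lies within 358.9–298.9 Ma: Carboniferous.

252.7 million years apart; the first in the Paleogene, the second in the Carboniferous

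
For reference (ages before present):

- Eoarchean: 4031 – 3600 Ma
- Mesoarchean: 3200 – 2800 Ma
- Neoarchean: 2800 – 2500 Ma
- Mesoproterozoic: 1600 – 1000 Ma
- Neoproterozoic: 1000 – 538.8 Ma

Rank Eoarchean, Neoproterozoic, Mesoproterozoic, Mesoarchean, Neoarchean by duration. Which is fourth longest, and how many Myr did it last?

Mesoarchean, 400 million years

Start − end for each: Eoarchean 4031 − 3600 = 431; Neoproterozoic 1000 − 538.8 = 461.2; Mesoproterozoic 1600 − 1000 = 600; Mesoarchean 3200 − 2800 = 400; Neoarchean 2800 − 2500 = 300.
Ranking these from longest: Mesoproterozoic > Neoproterozoic > Eoarchean > Mesoarchean > Neoarchean.
Position 4 in that ranking is Mesoarchean, which lasted 400 Myr.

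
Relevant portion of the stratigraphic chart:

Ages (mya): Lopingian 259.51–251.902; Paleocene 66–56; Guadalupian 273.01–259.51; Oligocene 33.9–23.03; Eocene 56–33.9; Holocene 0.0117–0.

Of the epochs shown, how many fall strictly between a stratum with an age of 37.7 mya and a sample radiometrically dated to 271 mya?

2

271 Ma sits inside the Guadalupian (273.01–259.51) and 37.7 Ma inside the Eocene (56–33.9); neither of those is wholly between the two dates.
The listed epochs lying completely between them are Lopingian, Paleocene — 2 in all.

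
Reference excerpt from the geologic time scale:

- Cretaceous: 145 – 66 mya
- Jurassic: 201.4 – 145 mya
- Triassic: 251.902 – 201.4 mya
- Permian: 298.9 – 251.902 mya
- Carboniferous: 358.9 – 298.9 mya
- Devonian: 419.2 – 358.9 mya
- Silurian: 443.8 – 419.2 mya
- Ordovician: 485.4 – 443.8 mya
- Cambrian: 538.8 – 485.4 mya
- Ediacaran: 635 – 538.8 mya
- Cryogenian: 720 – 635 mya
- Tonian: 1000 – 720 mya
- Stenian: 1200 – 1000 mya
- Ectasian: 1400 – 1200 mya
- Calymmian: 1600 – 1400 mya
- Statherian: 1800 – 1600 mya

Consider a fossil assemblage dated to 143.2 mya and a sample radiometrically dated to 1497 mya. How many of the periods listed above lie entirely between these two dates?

1497 Ma sits inside the Calymmian (1600–1400) and 143.2 Ma inside the Cretaceous (145–66); neither of those is wholly between the two dates.
The listed periods lying completely between them are Ectasian, Stenian, Tonian, Cryogenian, Ediacaran, Cambrian, Ordovician, Silurian, Devonian, Carboniferous, Permian, Triassic, Jurassic — 13 in all.

13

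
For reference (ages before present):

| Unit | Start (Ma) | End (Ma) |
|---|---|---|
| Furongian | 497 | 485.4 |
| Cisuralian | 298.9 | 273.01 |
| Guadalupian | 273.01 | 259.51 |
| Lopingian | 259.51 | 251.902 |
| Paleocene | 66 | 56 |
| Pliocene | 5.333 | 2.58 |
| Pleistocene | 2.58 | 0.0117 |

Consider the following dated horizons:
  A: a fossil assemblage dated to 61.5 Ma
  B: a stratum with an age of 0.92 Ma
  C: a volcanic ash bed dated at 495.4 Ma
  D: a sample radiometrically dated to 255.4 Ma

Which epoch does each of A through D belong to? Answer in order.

A — Paleocene; B — Pleistocene; C — Furongian; D — Lopingian

A: 61.5 Ma lies in 66–56 Ma, so Paleocene.
B: 0.92 Ma lies in 2.58–0.0117 Ma, so Pleistocene.
C: 495.4 Ma lies in 497–485.4 Ma, so Furongian.
D: 255.4 Ma lies in 259.51–251.902 Ma, so Lopingian.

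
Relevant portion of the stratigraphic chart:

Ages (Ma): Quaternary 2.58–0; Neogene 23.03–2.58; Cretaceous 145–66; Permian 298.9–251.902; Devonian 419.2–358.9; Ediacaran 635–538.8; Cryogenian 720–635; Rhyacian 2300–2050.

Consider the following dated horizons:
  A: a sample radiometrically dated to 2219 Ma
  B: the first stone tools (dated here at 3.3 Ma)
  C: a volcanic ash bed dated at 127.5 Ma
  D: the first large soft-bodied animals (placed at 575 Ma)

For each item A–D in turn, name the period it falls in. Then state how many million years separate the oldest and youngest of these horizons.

A — Rhyacian; B — Neogene; C — Cretaceous; D — Ediacaran; span 2215.7 million years

Match each age against the start–end ranges in the excerpt: A = 2219 Ma → Rhyacian (2300–2050); B = 3.3 Ma → Neogene (23.03–2.58); C = 127.5 Ma → Cretaceous (145–66); D = 575 Ma → Ediacaran (635–538.8).
The largest age is 2219 Ma and the smallest is 3.3 Ma; their difference is 2215.7 Myr.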